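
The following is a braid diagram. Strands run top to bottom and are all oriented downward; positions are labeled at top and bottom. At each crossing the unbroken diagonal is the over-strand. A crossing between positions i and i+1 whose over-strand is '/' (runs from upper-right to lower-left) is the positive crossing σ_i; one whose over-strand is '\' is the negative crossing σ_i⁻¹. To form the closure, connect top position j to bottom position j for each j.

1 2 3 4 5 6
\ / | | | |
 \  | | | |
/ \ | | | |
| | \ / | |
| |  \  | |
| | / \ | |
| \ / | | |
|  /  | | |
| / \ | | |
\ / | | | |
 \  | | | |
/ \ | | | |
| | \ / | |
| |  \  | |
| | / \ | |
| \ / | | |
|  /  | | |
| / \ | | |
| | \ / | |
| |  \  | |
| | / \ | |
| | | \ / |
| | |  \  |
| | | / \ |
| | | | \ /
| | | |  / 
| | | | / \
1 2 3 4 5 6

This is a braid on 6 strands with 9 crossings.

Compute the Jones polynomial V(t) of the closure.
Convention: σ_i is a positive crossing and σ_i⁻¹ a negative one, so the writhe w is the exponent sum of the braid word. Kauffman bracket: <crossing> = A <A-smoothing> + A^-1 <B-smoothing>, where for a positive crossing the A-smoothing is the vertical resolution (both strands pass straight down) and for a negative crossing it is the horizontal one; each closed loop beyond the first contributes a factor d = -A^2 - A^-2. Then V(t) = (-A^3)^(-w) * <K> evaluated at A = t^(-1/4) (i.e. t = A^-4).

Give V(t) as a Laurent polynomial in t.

t - 2 + 3*t^-1 - 3*t^-2 + 4*t^-3 - 3*t^-4 + 2*t^-5 - t^-6

Derivation:
Reading the diagram top to bottom ('/'-over between positions i,i+1 = s_i, '\'-over = s_i^-1): braid word = s1^-1 s3^-1 s2 s1^-1 s3^-1 s2 s3^-1 s4^-1 s5.
The presented braid s1^-1 s3^-1 s2 s1^-1 s3^-1 s2 s3^-1 s4^-1 s5 on 6 strands reduces by inverse Markov moves (closure unchanged at each step):
  Destabilize: the word has the form β·s5 where s5 occurs only as the final letter (β ∈ B_5); drop it and the last strand → 5 strands.
  Destabilize: the word has the form β·s4^-1 where s4^-1 occurs only as the final letter (β ∈ B_4); drop it and the last strand → 4 strands.
Reduced to β = s1^-1 s3^-1 s2 s1^-1 s3^-1 s2 s3^-1 on 4 strands, 7 crossings.
Compute on β:
Braid: s1^-1 s3^-1 s2 s1^-1 s3^-1 s2 s3^-1 on 4 strands, 7 crossings.
Writhe w = (#positive) - (#negative) = 2 - 5 = -3.
Computing the Kauffman bracket via state sum. There are 2^7 = 128 states.
Each crossing splits two ways (0=vertical, 1=horizontal). The state's weight is A^(#A-smoothings - #B-smoothings) * d^(loops - 1).
Tabulate the states by total A-exponent and number of loops L (A-exp: L × count):
  A^7: L=5 ×1
  A^5: L=4 ×7
  A^3: L=3 ×20, L=5 ×1
  A^1: L=2 ×29, L=4 ×6
  A^-1: L=1 ×19, L=3 ×16
  A^-3: L=2 ×19, L=4 ×2
  A^-5: L=3 ×7
  A^-7: L=4 ×1
Each group contributes A^e * Σ count * d^(L-1):
Powers of d = -A^2 - A^-2: d^2 = A^4 + 2 + A^-4; d^3 = -A^6 - 3*A^2 - 3*A^-2 - A^-6; d^4 = A^8 + 4*A^4 + 6 + 4*A^-4 + A^-8.
  A^7 * (d^4) = A^15 + 4*A^11 + 6*A^7 + 4*A^3 + A^-1
  A^5 * (7*d^3) = -7*A^11 - 21*A^7 - 21*A^3 - 7*A^-1
  A^3 * (20*d^2 + d^4) = A^11 + 24*A^7 + 46*A^3 + 24*A^-1 + A^-5
  A^1 * (29*d + 6*d^3) = -6*A^7 - 47*A^3 - 47*A^-1 - 6*A^-5
  A^-1 * (19 + 16*d^2) = 16*A^3 + 51*A^-1 + 16*A^-5
  A^-3 * (19*d + 2*d^3) = -2*A^3 - 25*A^-1 - 25*A^-5 - 2*A^-9
  A^-5 * (7*d^2) = 7*A^-1 + 14*A^-5 + 7*A^-9
  A^-7 * (d^3) = -A^-1 - 3*A^-5 - 3*A^-9 - A^-13
Summing the groups: <K> = A^15 - 2*A^11 + 3*A^7 - 4*A^3 + 3*A^-1 - 3*A^-5 + 2*A^-9 - A^-13
Normalise by the writhe: (-A^3)^(-w) = (-A^3)^(3) = -A^9, so f(A) = -A^9 * <K> = -A^24 + 2*A^20 - 3*A^16 + 4*A^12 - 3*A^8 + 3*A^4 - 2 + A^-4.
Substitute A = t^(-1/4), i.e. A^e → t^(-e/4): V(t) = t - 2 + 3*t^-1 - 3*t^-2 + 4*t^-3 - 3*t^-4 + 2*t^-5 - t^-6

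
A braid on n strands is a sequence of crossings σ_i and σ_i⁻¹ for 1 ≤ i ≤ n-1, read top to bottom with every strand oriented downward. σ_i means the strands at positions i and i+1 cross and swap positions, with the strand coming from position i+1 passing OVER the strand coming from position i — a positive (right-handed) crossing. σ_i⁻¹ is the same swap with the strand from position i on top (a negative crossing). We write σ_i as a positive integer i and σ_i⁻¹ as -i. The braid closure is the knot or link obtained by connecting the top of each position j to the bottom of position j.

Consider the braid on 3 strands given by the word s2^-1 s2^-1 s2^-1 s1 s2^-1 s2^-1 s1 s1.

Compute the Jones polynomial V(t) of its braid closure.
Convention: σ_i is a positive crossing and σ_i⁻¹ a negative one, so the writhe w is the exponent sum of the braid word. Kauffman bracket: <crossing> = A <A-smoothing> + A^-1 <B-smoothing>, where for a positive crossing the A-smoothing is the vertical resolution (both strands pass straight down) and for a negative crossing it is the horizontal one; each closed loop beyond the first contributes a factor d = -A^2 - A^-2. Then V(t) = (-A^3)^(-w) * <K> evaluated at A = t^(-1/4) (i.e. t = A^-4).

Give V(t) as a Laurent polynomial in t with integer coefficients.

-t^2 + 2*t - 3 + 5*t^-1 - 4*t^-2 + 5*t^-3 - 4*t^-4 + 2*t^-5 - t^-6

Derivation:
Braid: s2^-1 s2^-1 s2^-1 s1 s2^-1 s2^-1 s1 s1 on 3 strands, 8 crossings.
Writhe w = (#positive) - (#negative) = 3 - 5 = -2.
Computing the Kauffman bracket via state sum. There are 2^8 = 256 states.
Smooth each crossing (0=||, 1=⌣⌢); contribution A^(Σ sign_k(1-2s_k)) * d^(L-1).
Tabulate the states by total A-exponent and number of loops L (A-exp: L × count):
  A^8: L=6 ×1
  A^6: L=5 ×8
  A^4: L=4 ×27, L=6 ×1
  A^2: L=3 ×50, L=5 ×6
  A^0: L=2 ×53, L=4 ×17
  A^-2: L=1 ×27, L=3 ×28, L=5 ×1
  A^-4: L=2 ×24, L=4 ×4
  A^-6: L=3 ×8
  A^-8: L=4 ×1
Each group contributes A^e * Σ count * d^(L-1):
Powers of d = -A^2 - A^-2: d^2 = A^4 + 2 + A^-4; d^3 = -A^6 - 3*A^2 - 3*A^-2 - A^-6; d^4 = A^8 + 4*A^4 + 6 + 4*A^-4 + A^-8; d^5 = -A^10 - 5*A^6 - 10*A^2 - 10*A^-2 - 5*A^-6 - A^-10.
  A^8 * (d^5) = -A^18 - 5*A^14 - 10*A^10 - 10*A^6 - 5*A^2 - A^-2
  A^6 * (8*d^4) = 8*A^14 + 32*A^10 + 48*A^6 + 32*A^2 + 8*A^-2
  A^4 * (27*d^3 + d^5) = -A^14 - 32*A^10 - 91*A^6 - 91*A^2 - 32*A^-2 - A^-6
  A^2 * (50*d^2 + 6*d^4) = 6*A^10 + 74*A^6 + 136*A^2 + 74*A^-2 + 6*A^-6
  A^0 * (53*d + 17*d^3) = -17*A^6 - 104*A^2 - 104*A^-2 - 17*A^-6
  A^-2 * (27 + 28*d^2 + d^4) = A^6 + 32*A^2 + 89*A^-2 + 32*A^-6 + A^-10
  A^-4 * (24*d + 4*d^3) = -4*A^2 - 36*A^-2 - 36*A^-6 - 4*A^-10
  A^-6 * (8*d^2) = 8*A^-2 + 16*A^-6 + 8*A^-10
  A^-8 * (d^3) = -A^-2 - 3*A^-6 - 3*A^-10 - A^-14
Summing the groups: <K> = -A^18 + 2*A^14 - 4*A^10 + 5*A^6 - 4*A^2 + 5*A^-2 - 3*A^-6 + 2*A^-10 - A^-14
Normalise by the writhe: (-A^3)^(-w) = (-A^3)^(2) = A^6, so f(A) = A^6 * <K> = -A^24 + 2*A^20 - 4*A^16 + 5*A^12 - 4*A^8 + 5*A^4 - 3 + 2*A^-4 - A^-8.
Substitute A = t^(-1/4), i.e. A^e → t^(-e/4): V(t) = -t^2 + 2*t - 3 + 5*t^-1 - 4*t^-2 + 5*t^-3 - 4*t^-4 + 2*t^-5 - t^-6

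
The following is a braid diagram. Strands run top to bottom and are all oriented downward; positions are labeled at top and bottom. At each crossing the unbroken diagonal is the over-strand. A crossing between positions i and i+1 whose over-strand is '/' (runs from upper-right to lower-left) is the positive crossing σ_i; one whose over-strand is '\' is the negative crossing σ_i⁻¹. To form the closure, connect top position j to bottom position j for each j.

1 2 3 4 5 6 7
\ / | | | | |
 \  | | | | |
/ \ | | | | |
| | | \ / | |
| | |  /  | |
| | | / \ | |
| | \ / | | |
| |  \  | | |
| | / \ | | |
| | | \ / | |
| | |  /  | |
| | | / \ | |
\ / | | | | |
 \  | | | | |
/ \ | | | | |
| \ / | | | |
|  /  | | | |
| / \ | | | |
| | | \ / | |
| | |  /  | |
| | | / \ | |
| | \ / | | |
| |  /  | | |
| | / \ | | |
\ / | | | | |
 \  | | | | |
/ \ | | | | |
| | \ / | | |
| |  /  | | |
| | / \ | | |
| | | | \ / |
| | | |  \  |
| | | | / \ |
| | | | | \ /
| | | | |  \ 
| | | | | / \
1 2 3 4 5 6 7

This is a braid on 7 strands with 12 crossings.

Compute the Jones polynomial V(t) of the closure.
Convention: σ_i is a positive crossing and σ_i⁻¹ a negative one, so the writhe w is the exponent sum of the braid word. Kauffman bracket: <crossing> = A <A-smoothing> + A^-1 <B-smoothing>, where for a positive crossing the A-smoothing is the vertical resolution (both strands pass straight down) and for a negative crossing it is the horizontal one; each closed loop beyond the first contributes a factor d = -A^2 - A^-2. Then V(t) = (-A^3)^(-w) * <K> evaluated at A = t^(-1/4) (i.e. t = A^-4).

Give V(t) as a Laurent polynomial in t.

-t^5 + t^4 - 2*t^3 + 4*t^2 - 3*t + 4 - 3*t^-1 + 2*t^-2 - t^-3

Derivation:
Reading the diagram top to bottom ('/'-over between positions i,i+1 = s_i, '\'-over = s_i^-1): braid word = s1^-1 s4 s3^-1 s4 s1^-1 s2 s4 s3 s1^-1 s3 s5^-1 s6^-1.
The presented braid s1^-1 s4 s3^-1 s4 s1^-1 s2 s4 s3 s1^-1 s3 s5^-1 s6^-1 on 7 strands reduces by inverse Markov moves (closure unchanged at each step):
  Destabilize: the word has the form β·s6^-1 where s6^-1 occurs only as the final letter (β ∈ B_6); drop it and the last strand → 6 strands.
  Destabilize: the word has the form β·s5^-1 where s5^-1 occurs only as the final letter (β ∈ B_5); drop it and the last strand → 5 strands.
Reduced to β = s1^-1 s4 s3^-1 s4 s1^-1 s2 s4 s3 s1^-1 s3 on 5 strands, 10 crossings.
Compute on β:
Braid: s1^-1 s4 s3^-1 s4 s1^-1 s2 s4 s3 s1^-1 s3 on 5 strands, 10 crossings.
Writhe w = (#positive) - (#negative) = 6 - 4 = 2.
Computing the Kauffman bracket via state sum. There are 2^10 = 1024 states.
Smooth each crossing (0=||, 1=⌣⌢); contribution A^(Σ sign_k(1-2s_k)) * d^(L-1).
Tabulate the states by total A-exponent and number of loops L (A-exp: L × count):
  A^10: L=5 ×1
  A^8: L=4 ×7, L=6 ×3
  A^6: L=3 ×18, L=5 ×26, L=7 ×1
  A^4: L=2 ×21, L=4 ×85, L=6 ×14
  A^2: L=1 ×9, L=3 ×137, L=5 ×62, L=7 ×2
  A^0: L=2 ×105, L=4 ×132, L=6 ×15
  A^-2: L=1 ×30, L=3 ×132, L=5 ×47, L=7 ×1
  A^-4: L=2 ×49, L=4 ×65, L=6 ×6
  A^-6: L=3 ×31, L=5 ×14
  A^-8: L=4 ×9, L=6 ×1
  A^-10: L=5 ×1
Each group contributes A^e * Σ count * d^(L-1):
Powers of d = -A^2 - A^-2: d^2 = A^4 + 2 + A^-4; d^3 = -A^6 - 3*A^2 - 3*A^-2 - A^-6; d^4 = A^8 + 4*A^4 + 6 + 4*A^-4 + A^-8; d^5 = -A^10 - 5*A^6 - 10*A^2 - 10*A^-2 - 5*A^-6 - A^-10; d^6 = A^12 + 6*A^8 + 15*A^4 + 20 + 15*A^-4 + 6*A^-8 + A^-12.
  A^10 * (d^4) = A^18 + 4*A^14 + 6*A^10 + 4*A^6 + A^2
  A^8 * (7*d^3 + 3*d^5) = -3*A^18 - 22*A^14 - 51*A^10 - 51*A^6 - 22*A^2 - 3*A^-2
  A^6 * (18*d^2 + 26*d^4 + d^6) = A^18 + 32*A^14 + 137*A^10 + 212*A^6 + 137*A^2 + 32*A^-2 + A^-6
  A^4 * (21*d + 85*d^3 + 14*d^5) = -14*A^14 - 155*A^10 - 416*A^6 - 416*A^2 - 155*A^-2 - 14*A^-6
  A^2 * (9 + 137*d^2 + 62*d^4 + 2*d^6) = 2*A^14 + 74*A^10 + 415*A^6 + 695*A^2 + 415*A^-2 + 74*A^-6 + 2*A^-10
  A^0 * (105*d + 132*d^3 + 15*d^5) = -15*A^10 - 207*A^6 - 651*A^2 - 651*A^-2 - 207*A^-6 - 15*A^-10
  A^-2 * (30 + 132*d^2 + 47*d^4 + d^6) = A^10 + 53*A^6 + 335*A^2 + 596*A^-2 + 335*A^-6 + 53*A^-10 + A^-14
  A^-4 * (49*d + 65*d^3 + 6*d^5) = -6*A^6 - 95*A^2 - 304*A^-2 - 304*A^-6 - 95*A^-10 - 6*A^-14
  A^-6 * (31*d^2 + 14*d^4) = 14*A^2 + 87*A^-2 + 146*A^-6 + 87*A^-10 + 14*A^-14
  A^-8 * (9*d^3 + d^5) = -A^2 - 14*A^-2 - 37*A^-6 - 37*A^-10 - 14*A^-14 - A^-18
  A^-10 * (d^4) = A^-2 + 4*A^-6 + 6*A^-10 + 4*A^-14 + A^-18
Summing the groups: <K> = -A^18 + 2*A^14 - 3*A^10 + 4*A^6 - 3*A^2 + 4*A^-2 - 2*A^-6 + A^-10 - A^-14
Normalise by the writhe: (-A^3)^(-w) = (-A^3)^(-2) = A^-6, so f(A) = A^-6 * <K> = -A^12 + 2*A^8 - 3*A^4 + 4 - 3*A^-4 + 4*A^-8 - 2*A^-12 + A^-16 - A^-20.
Substitute A = t^(-1/4), i.e. A^e → t^(-e/4): V(t) = -t^5 + t^4 - 2*t^3 + 4*t^2 - 3*t + 4 - 3*t^-1 + 2*t^-2 - t^-3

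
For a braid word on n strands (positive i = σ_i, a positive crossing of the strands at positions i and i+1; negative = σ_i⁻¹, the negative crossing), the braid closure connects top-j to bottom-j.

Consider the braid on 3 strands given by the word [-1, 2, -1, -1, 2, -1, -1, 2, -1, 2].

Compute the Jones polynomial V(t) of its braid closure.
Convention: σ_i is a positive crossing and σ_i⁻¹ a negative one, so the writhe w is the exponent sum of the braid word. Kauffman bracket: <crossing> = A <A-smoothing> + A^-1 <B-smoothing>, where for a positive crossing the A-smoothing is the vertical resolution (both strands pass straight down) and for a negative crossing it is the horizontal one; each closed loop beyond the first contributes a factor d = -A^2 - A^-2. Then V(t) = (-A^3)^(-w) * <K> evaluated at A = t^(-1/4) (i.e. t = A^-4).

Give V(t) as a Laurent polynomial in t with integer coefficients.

t^3 - 4*t^2 + 8*t - 11 + 15*t^-1 - 16*t^-2 + 15*t^-3 - 12*t^-4 + 8*t^-5 - 4*t^-6 + t^-7

Derivation:
Braid: s1^-1 s2 s1^-1 s1^-1 s2 s1^-1 s1^-1 s2 s1^-1 s2 on 3 strands, 10 crossings.
Writhe w = (#positive) - (#negative) = 4 - 6 = -2.
Computing the Kauffman bracket via state sum. There are 2^10 = 1024 states.
Smooth each crossing (0=||, 1=⌣⌢); contribution A^(Σ sign_k(1-2s_k)) * d^(L-1).
Tabulate the states by total A-exponent and number of loops L (A-exp: L × count):
  A^10: L=7 ×1
  A^8: L=6 ×10
  A^6: L=5 ×45
  A^4: L=4 ×118, L=6 ×2
  A^2: L=3 ×193, L=5 ×17
  A^0: L=2 ×192, L=4 ×59, L=6 ×1
  A^-2: L=1 ×95, L=3 ×108, L=5 ×7
  A^-4: L=2 ×95, L=4 ×25
  A^-6: L=3 ×43, L=5 ×2
  A^-8: L=4 ×10
  A^-10: L=5 ×1
Each group contributes A^e * Σ count * d^(L-1):
Powers of d = -A^2 - A^-2: d^2 = A^4 + 2 + A^-4; d^3 = -A^6 - 3*A^2 - 3*A^-2 - A^-6; d^4 = A^8 + 4*A^4 + 6 + 4*A^-4 + A^-8; d^5 = -A^10 - 5*A^6 - 10*A^2 - 10*A^-2 - 5*A^-6 - A^-10; d^6 = A^12 + 6*A^8 + 15*A^4 + 20 + 15*A^-4 + 6*A^-8 + A^-12.
  A^10 * (d^6) = A^22 + 6*A^18 + 15*A^14 + 20*A^10 + 15*A^6 + 6*A^2 + A^-2
  A^8 * (10*d^5) = -10*A^18 - 50*A^14 - 100*A^10 - 100*A^6 - 50*A^2 - 10*A^-2
  A^6 * (45*d^4) = 45*A^14 + 180*A^10 + 270*A^6 + 180*A^2 + 45*A^-2
  A^4 * (118*d^3 + 2*d^5) = -2*A^14 - 128*A^10 - 374*A^6 - 374*A^2 - 128*A^-2 - 2*A^-6
  A^2 * (193*d^2 + 17*d^4) = 17*A^10 + 261*A^6 + 488*A^2 + 261*A^-2 + 17*A^-6
  A^0 * (192*d + 59*d^3 + d^5) = -A^10 - 64*A^6 - 379*A^2 - 379*A^-2 - 64*A^-6 - A^-10
  A^-2 * (95 + 108*d^2 + 7*d^4) = 7*A^6 + 136*A^2 + 353*A^-2 + 136*A^-6 + 7*A^-10
  A^-4 * (95*d + 25*d^3) = -25*A^2 - 170*A^-2 - 170*A^-6 - 25*A^-10
  A^-6 * (43*d^2 + 2*d^4) = 2*A^2 + 51*A^-2 + 98*A^-6 + 51*A^-10 + 2*A^-14
  A^-8 * (10*d^3) = -10*A^-2 - 30*A^-6 - 30*A^-10 - 10*A^-14
  A^-10 * (d^4) = A^-2 + 4*A^-6 + 6*A^-10 + 4*A^-14 + A^-18
Summing the groups: <K> = A^22 - 4*A^18 + 8*A^14 - 12*A^10 + 15*A^6 - 16*A^2 + 15*A^-2 - 11*A^-6 + 8*A^-10 - 4*A^-14 + A^-18
Normalise by the writhe: (-A^3)^(-w) = (-A^3)^(2) = A^6, so f(A) = A^6 * <K> = A^28 - 4*A^24 + 8*A^20 - 12*A^16 + 15*A^12 - 16*A^8 + 15*A^4 - 11 + 8*A^-4 - 4*A^-8 + A^-12.
Substitute A = t^(-1/4), i.e. A^e → t^(-e/4): V(t) = t^3 - 4*t^2 + 8*t - 11 + 15*t^-1 - 16*t^-2 + 15*t^-3 - 12*t^-4 + 8*t^-5 - 4*t^-6 + t^-7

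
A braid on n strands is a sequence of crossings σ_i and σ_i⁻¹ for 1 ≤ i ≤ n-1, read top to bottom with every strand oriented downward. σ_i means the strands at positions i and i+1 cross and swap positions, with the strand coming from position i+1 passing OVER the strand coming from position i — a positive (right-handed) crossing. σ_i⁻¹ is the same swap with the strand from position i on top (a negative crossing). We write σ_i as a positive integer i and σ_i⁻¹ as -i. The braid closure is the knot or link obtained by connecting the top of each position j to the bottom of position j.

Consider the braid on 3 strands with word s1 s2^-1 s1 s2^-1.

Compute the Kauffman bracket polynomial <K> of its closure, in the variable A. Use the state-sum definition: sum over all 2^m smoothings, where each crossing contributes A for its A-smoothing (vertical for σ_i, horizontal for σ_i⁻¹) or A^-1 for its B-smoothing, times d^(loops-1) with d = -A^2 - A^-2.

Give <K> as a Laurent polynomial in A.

A^8 - A^4 + 1 - A^-4 + A^-8

Derivation:
Braid: s1 s2^-1 s1 s2^-1 on 3 strands, 4 crossings.
Writhe w = (#positive) - (#negative) = 2 - 2 = 0.
State-sum expansion of <K>. There are 2^4 = 16 states.
Each crossing splits two ways (0=vertical, 1=horizontal). The state's weight is A^(#A-smoothings - #B-smoothings) * d^(loops - 1).
  state 0000: A-exp=+0, loops=3, term = A^0 * d^2
  state 0001: A-exp=+2, loops=2, term = A^2 * d^1
  state 0010: A-exp=-2, loops=2, term = A^-2 * d^1
  state 0011: A-exp=+0, loops=1, term = A^0 * d^0
  state 0100: A-exp=+2, loops=2, term = A^2 * d^1
  state 0101: A-exp=+4, loops=3, term = A^4 * d^2
  state 0110: A-exp=+0, loops=1, term = A^0 * d^0
  state 0111: A-exp=+2, loops=2, term = A^2 * d^1
  state 1000: A-exp=-2, loops=2, term = A^-2 * d^1
  state 1001: A-exp=+0, loops=1, term = A^0 * d^0
  state 1010: A-exp=-4, loops=3, term = A^-4 * d^2
  state 1011: A-exp=-2, loops=2, term = A^-2 * d^1
  state 1100: A-exp=+0, loops=1, term = A^0 * d^0
  state 1101: A-exp=+2, loops=2, term = A^2 * d^1
  state 1110: A-exp=-2, loops=2, term = A^-2 * d^1
  state 1111: A-exp=+0, loops=1, term = A^0 * d^0
Collect the terms by A-exponent (count of states per loop number):
Powers of d = -A^2 - A^-2: d^2 = A^4 + 2 + A^-4.
  A^4 * (d^2) = A^8 + 2*A^4 + 1
  A^2 * (4*d) = -4*A^4 - 4
  A^0 * (5 + d^2) = A^4 + 7 + A^-4
  A^-2 * (4*d) = -4 - 4*A^-4
  A^-4 * (d^2) = 1 + 2*A^-4 + A^-8
Summing the groups: <K> = A^8 - A^4 + 1 - A^-4 + A^-8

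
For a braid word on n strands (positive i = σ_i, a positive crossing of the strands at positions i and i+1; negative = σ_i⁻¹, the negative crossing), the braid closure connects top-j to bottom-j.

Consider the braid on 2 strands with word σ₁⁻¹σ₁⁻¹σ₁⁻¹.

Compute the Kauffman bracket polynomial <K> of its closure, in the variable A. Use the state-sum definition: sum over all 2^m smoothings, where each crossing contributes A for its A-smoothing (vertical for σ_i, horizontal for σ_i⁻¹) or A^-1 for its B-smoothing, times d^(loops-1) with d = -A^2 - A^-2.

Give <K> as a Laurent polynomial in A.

Braid: s1^-1 s1^-1 s1^-1 on 2 strands, 3 crossings.
Writhe w = (#positive) - (#negative) = 0 - 3 = -3.
Computing the Kauffman bracket via state sum. There are 2^3 = 8 states.
For each crossing: s=0 is the vertical smoothing, s=1 horizontal. Crossing k contributes A^(sign_k * (1 - 2*s_k)); loop factor d = -A^2 - A^-2.
  state 000: A-exp=-3, loops=2, term = A^-3 * d^1
  state 001: A-exp=-1, loops=1, term = A^-1 * d^0
  state 010: A-exp=-1, loops=1, term = A^-1 * d^0
  state 011: A-exp=+1, loops=2, term = A^1 * d^1
  state 100: A-exp=-1, loops=1, term = A^-1 * d^0
  state 101: A-exp=+1, loops=2, term = A^1 * d^1
  state 110: A-exp=+1, loops=2, term = A^1 * d^1
  state 111: A-exp=+3, loops=3, term = A^3 * d^2
Collect the terms by A-exponent (count of states per loop number):
Powers of d = -A^2 - A^-2: d^2 = A^4 + 2 + A^-4.
  A^3 * (d^2) = A^7 + 2*A^3 + A^-1
  A^1 * (3*d) = -3*A^3 - 3*A^-1
  A^-1 * (3) = 3*A^-1
  A^-3 * (d) = -A^-1 - A^-5
Summing the groups: <K> = A^7 - A^3 - A^-5

Answer: A^7 - A^3 - A^-5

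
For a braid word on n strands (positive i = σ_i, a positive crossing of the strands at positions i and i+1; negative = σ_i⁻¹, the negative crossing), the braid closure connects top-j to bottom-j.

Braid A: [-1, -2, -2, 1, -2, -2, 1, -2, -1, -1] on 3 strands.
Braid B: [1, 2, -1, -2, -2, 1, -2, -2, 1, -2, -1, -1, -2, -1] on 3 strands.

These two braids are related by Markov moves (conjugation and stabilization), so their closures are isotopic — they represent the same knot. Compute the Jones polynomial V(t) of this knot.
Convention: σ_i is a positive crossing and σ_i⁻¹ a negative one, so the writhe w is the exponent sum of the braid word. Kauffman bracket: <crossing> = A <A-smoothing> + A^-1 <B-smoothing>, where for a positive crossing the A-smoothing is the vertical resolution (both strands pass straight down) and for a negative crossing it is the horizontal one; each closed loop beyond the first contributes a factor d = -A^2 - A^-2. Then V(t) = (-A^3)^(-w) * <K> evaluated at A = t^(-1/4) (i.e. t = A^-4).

2*t^-2 - 3*t^-3 + 6*t^-4 - 7*t^-5 + 7*t^-6 - 7*t^-7 + 5*t^-8 - 3*t^-9 + t^-10

Derivation:
Markov-equivalent braids have isotopic closures, hence identical knot invariants. Strip the Markov moves from each word to reach a common short braid β, then compute V(t) once on β.
Braid A: s1^-1 s2^-1 s2^-1 s1 s2^-1 s2^-1 s1 s2^-1 s1^-1 s1^-1 on 3 strands has no conjugating prefix/suffix or stabilization to strip; take β = s1^-1 s2^-1 s2^-1 s1 s2^-1 s2^-1 s1 s2^-1 s1^-1 s1^-1.
Braid B: s1 s2 s1^-1 s2^-1 s2^-1 s1 s2^-1 s2^-1 s1 s2^-1 s1^-1 s1^-1 s2^-1 s1^-1 on 3 strands reduces by inverse Markov moves (closure unchanged at each step):
  Deconjugate: the word is γ·β·γ⁻¹ with γ = s1 s2 (prefix) and γ⁻¹ = s2^-1 s1^-1 (suffix); strip both.
Reduced to β = s1^-1 s2^-1 s2^-1 s1 s2^-1 s2^-1 s1 s2^-1 s1^-1 s1^-1 on 3 strands, 10 crossings.
Both give the same β = s1^-1 s2^-1 s2^-1 s1 s2^-1 s2^-1 s1 s2^-1 s1^-1 s1^-1 on 3 strands, so one state sum suffices:
Braid: s1^-1 s2^-1 s2^-1 s1 s2^-1 s2^-1 s1 s2^-1 s1^-1 s1^-1 on 3 strands, 10 crossings.
Writhe w = (#positive) - (#negative) = 2 - 8 = -6.
State-sum expansion of <K>. There are 2^10 = 1024 states.
Each crossing splits two ways (0=vertical, 1=horizontal). The state's weight is A^(#A-smoothings - #B-smoothings) * d^(loops - 1).
Tabulate the states by total A-exponent and number of loops L (A-exp: L × count):
  A^10: L=7 ×1
  A^8: L=6 ×10
  A^6: L=5 ×44, L=7 ×1
  A^4: L=4 ×110, L=6 ×10
  A^2: L=3 ×166, L=5 ×44
  A^0: L=2 ×144, L=4 ×106, L=6 ×2
  A^-2: L=1 ×57, L=3 ×140, L=5 ×13
  A^-4: L=2 ×91, L=4 ×28, L=6 ×1
  A^-6: L=1 ×16, L=3 ×26, L=5 ×3
  A^-8: L=2 ×7, L=4 ×3
  A^-10: L=3 ×1
Each group contributes A^e * Σ count * d^(L-1):
Powers of d = -A^2 - A^-2: d^2 = A^4 + 2 + A^-4; d^3 = -A^6 - 3*A^2 - 3*A^-2 - A^-6; d^4 = A^8 + 4*A^4 + 6 + 4*A^-4 + A^-8; d^5 = -A^10 - 5*A^6 - 10*A^2 - 10*A^-2 - 5*A^-6 - A^-10; d^6 = A^12 + 6*A^8 + 15*A^4 + 20 + 15*A^-4 + 6*A^-8 + A^-12.
  A^10 * (d^6) = A^22 + 6*A^18 + 15*A^14 + 20*A^10 + 15*A^6 + 6*A^2 + A^-2
  A^8 * (10*d^5) = -10*A^18 - 50*A^14 - 100*A^10 - 100*A^6 - 50*A^2 - 10*A^-2
  A^6 * (44*d^4 + d^6) = A^18 + 50*A^14 + 191*A^10 + 284*A^6 + 191*A^2 + 50*A^-2 + A^-6
  A^4 * (110*d^3 + 10*d^5) = -10*A^14 - 160*A^10 - 430*A^6 - 430*A^2 - 160*A^-2 - 10*A^-6
  A^2 * (166*d^2 + 44*d^4) = 44*A^10 + 342*A^6 + 596*A^2 + 342*A^-2 + 44*A^-6
  A^0 * (144*d + 106*d^3 + 2*d^5) = -2*A^10 - 116*A^6 - 482*A^2 - 482*A^-2 - 116*A^-6 - 2*A^-10
  A^-2 * (57 + 140*d^2 + 13*d^4) = 13*A^6 + 192*A^2 + 415*A^-2 + 192*A^-6 + 13*A^-10
  A^-4 * (91*d + 28*d^3 + d^5) = -A^6 - 33*A^2 - 185*A^-2 - 185*A^-6 - 33*A^-10 - A^-14
  A^-6 * (16 + 26*d^2 + 3*d^4) = 3*A^2 + 38*A^-2 + 86*A^-6 + 38*A^-10 + 3*A^-14
  A^-8 * (7*d + 3*d^3) = -3*A^-2 - 16*A^-6 - 16*A^-10 - 3*A^-14
  A^-10 * (d^2) = A^-6 + 2*A^-10 + A^-14
Summing the groups: <K> = A^22 - 3*A^18 + 5*A^14 - 7*A^10 + 7*A^6 - 7*A^2 + 6*A^-2 - 3*A^-6 + 2*A^-10
Normalise by the writhe: (-A^3)^(-w) = (-A^3)^(6) = A^18, so f(A) = A^18 * <K> = A^40 - 3*A^36 + 5*A^32 - 7*A^28 + 7*A^24 - 7*A^20 + 6*A^16 - 3*A^12 + 2*A^8.
Substitute A = t^(-1/4), i.e. A^e → t^(-e/4): V(t) = 2*t^-2 - 3*t^-3 + 6*t^-4 - 7*t^-5 + 7*t^-6 - 7*t^-7 + 5*t^-8 - 3*t^-9 + t^-10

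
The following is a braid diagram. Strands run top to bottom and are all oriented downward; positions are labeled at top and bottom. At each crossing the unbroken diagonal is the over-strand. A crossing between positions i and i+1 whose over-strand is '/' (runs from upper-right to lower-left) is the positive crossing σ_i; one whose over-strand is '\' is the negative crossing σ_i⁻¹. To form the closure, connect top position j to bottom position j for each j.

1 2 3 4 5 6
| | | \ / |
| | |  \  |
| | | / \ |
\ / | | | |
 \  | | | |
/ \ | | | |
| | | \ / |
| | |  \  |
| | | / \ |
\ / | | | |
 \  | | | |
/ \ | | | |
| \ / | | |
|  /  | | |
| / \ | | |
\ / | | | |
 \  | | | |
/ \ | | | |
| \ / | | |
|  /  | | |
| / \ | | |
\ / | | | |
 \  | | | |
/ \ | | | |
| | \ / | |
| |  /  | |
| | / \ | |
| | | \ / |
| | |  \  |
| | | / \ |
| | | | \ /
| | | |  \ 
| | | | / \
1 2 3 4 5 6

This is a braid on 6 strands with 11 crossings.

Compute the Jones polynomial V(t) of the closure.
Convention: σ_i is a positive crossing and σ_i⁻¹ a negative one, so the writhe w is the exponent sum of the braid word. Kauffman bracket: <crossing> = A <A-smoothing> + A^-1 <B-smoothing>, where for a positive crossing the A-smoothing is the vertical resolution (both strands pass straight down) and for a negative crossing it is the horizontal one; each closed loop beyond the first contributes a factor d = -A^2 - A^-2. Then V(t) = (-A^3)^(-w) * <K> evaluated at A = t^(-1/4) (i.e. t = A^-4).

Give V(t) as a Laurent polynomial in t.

Reading the diagram top to bottom ('/'-over between positions i,i+1 = s_i, '\'-over = s_i^-1): braid word = s4^-1 s1^-1 s4^-1 s1^-1 s2 s1^-1 s2 s1^-1 s3 s4^-1 s5^-1.
The presented braid s4^-1 s1^-1 s4^-1 s1^-1 s2 s1^-1 s2 s1^-1 s3 s4^-1 s5^-1 on 6 strands reduces by inverse Markov moves (closure unchanged at each step):
  Destabilize: the word has the form β·s5^-1 where s5^-1 occurs only as the final letter (β ∈ B_5); drop it and the last strand → 5 strands.
Reduced to β = s4^-1 s1^-1 s4^-1 s1^-1 s2 s1^-1 s2 s1^-1 s3 s4^-1 on 5 strands, 10 crossings.
Compute on β:
Braid: s4^-1 s1^-1 s4^-1 s1^-1 s2 s1^-1 s2 s1^-1 s3 s4^-1 on 5 strands, 10 crossings.
Writhe w = (#positive) - (#negative) = 3 - 7 = -4.
State-sum expansion of <K>. There are 2^10 = 1024 states.
Smooth each crossing (0=||, 1=⌣⌢); contribution A^(Σ sign_k(1-2s_k)) * d^(L-1).
Tabulate the states by total A-exponent and number of loops L (A-exp: L × count):
  A^10: L=8 ×1
  A^8: L=7 ×10
  A^6: L=6 ×45
  A^4: L=5 ×118, L=7 ×2
  A^2: L=4 ×195, L=6 ×15
  A^0: L=3 ×203, L=5 ×49
  A^-2: L=2 ×123, L=4 ×85, L=6 ×2
  A^-4: L=1 ×33, L=3 ×78, L=5 ×9
  A^-6: L=2 ×29, L=4 ×16
  A^-8: L=3 ×9, L=5 ×1
  A^-10: L=4 ×1
Each group contributes A^e * Σ count * d^(L-1):
Powers of d = -A^2 - A^-2: d^2 = A^4 + 2 + A^-4; d^3 = -A^6 - 3*A^2 - 3*A^-2 - A^-6; d^4 = A^8 + 4*A^4 + 6 + 4*A^-4 + A^-8; d^5 = -A^10 - 5*A^6 - 10*A^2 - 10*A^-2 - 5*A^-6 - A^-10; d^6 = A^12 + 6*A^8 + 15*A^4 + 20 + 15*A^-4 + 6*A^-8 + A^-12; d^7 = -A^14 - 7*A^10 - 21*A^6 - 35*A^2 - 35*A^-2 - 21*A^-6 - 7*A^-10 - A^-14.
  A^10 * (d^7) = -A^24 - 7*A^20 - 21*A^16 - 35*A^12 - 35*A^8 - 21*A^4 - 7 - A^-4
  A^8 * (10*d^6) = 10*A^20 + 60*A^16 + 150*A^12 + 200*A^8 + 150*A^4 + 60 + 10*A^-4
  A^6 * (45*d^5) = -45*A^16 - 225*A^12 - 450*A^8 - 450*A^4 - 225 - 45*A^-4
  A^4 * (118*d^4 + 2*d^6) = 2*A^16 + 130*A^12 + 502*A^8 + 748*A^4 + 502 + 130*A^-4 + 2*A^-8
  A^2 * (195*d^3 + 15*d^5) = -15*A^12 - 270*A^8 - 735*A^4 - 735 - 270*A^-4 - 15*A^-8
  A^0 * (203*d^2 + 49*d^4) = 49*A^8 + 399*A^4 + 700 + 399*A^-4 + 49*A^-8
  A^-2 * (123*d + 85*d^3 + 2*d^5) = -2*A^8 - 95*A^4 - 398 - 398*A^-4 - 95*A^-8 - 2*A^-12
  A^-4 * (33 + 78*d^2 + 9*d^4) = 9*A^4 + 114 + 243*A^-4 + 114*A^-8 + 9*A^-12
  A^-6 * (29*d + 16*d^3) = -16 - 77*A^-4 - 77*A^-8 - 16*A^-12
  A^-8 * (9*d^2 + d^4) = 1 + 13*A^-4 + 24*A^-8 + 13*A^-12 + A^-16
  A^-10 * (d^3) = -A^-4 - 3*A^-8 - 3*A^-12 - A^-16
Summing the groups: <K> = -A^24 + 3*A^20 - 4*A^16 + 5*A^12 - 6*A^8 + 5*A^4 - 4 + 3*A^-4 - A^-8 + A^-12
Normalise by the writhe: (-A^3)^(-w) = (-A^3)^(4) = A^12, so f(A) = A^12 * <K> = -A^36 + 3*A^32 - 4*A^28 + 5*A^24 - 6*A^20 + 5*A^16 - 4*A^12 + 3*A^8 - A^4 + 1.
Substitute A = t^(-1/4), i.e. A^e → t^(-e/4): V(t) = 1 - t^-1 + 3*t^-2 - 4*t^-3 + 5*t^-4 - 6*t^-5 + 5*t^-6 - 4*t^-7 + 3*t^-8 - t^-9

Answer: 1 - t^-1 + 3*t^-2 - 4*t^-3 + 5*t^-4 - 6*t^-5 + 5*t^-6 - 4*t^-7 + 3*t^-8 - t^-9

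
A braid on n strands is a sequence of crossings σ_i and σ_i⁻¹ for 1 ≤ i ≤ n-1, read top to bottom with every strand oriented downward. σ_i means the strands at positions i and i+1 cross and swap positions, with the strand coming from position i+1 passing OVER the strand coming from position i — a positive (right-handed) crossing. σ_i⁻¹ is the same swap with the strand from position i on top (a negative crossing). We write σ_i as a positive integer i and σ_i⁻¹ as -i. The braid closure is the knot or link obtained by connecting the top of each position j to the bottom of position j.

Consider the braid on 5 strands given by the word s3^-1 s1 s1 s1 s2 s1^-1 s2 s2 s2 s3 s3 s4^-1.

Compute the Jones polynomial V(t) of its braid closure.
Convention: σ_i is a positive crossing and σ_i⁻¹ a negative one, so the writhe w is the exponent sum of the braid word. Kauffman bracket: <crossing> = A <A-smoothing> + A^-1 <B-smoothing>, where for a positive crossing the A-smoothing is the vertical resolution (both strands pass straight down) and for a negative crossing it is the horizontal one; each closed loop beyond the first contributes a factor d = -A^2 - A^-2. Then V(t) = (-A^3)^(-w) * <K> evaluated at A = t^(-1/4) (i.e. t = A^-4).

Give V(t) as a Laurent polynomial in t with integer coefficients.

The presented braid s3^-1 s1 s1 s1 s2 s1^-1 s2 s2 s2 s3 s3 s4^-1 on 5 strands reduces by inverse Markov moves (closure unchanged at each step):
  Destabilize: the word has the form β·s4^-1 where s4^-1 occurs only as the final letter (β ∈ B_4); drop it and the last strand → 4 strands.
  Deconjugate: the word is γ·β·γ⁻¹ with γ = s3^-1 (prefix) and γ⁻¹ = s3 (suffix); strip both.
  Destabilize: the word has the form β·s3 where s3 occurs only as the final letter (β ∈ B_3); drop it and the last strand → 3 strands.
Reduced to β = s1 s1 s1 s2 s1^-1 s2 s2 s2 on 3 strands, 8 crossings.
Compute on β:
Braid: s1 s1 s1 s2 s1^-1 s2 s2 s2 on 3 strands, 8 crossings.
Writhe w = (#positive) - (#negative) = 7 - 1 = 6.
Computing the Kauffman bracket via state sum. There are 2^8 = 256 states.
For each crossing: s=0 is the vertical smoothing, s=1 horizontal. Crossing k contributes A^(sign_k * (1 - 2*s_k)); loop factor d = -A^2 - A^-2.
Tabulate the states by total A-exponent and number of loops L (A-exp: L × count):
  A^8: L=2 ×1
  A^6: L=1 ×4, L=3 ×4
  A^4: L=2 ×25, L=4 ×3
  A^2: L=1 ×21, L=3 ×34, L=5 ×1
  A^0: L=2 ×48, L=4 ×22
  A^-2: L=3 ×49, L=5 ×7
  A^-4: L=4 ×27, L=6 ×1
  A^-6: L=5 ×8
  A^-8: L=6 ×1
Each group contributes A^e * Σ count * d^(L-1):
Powers of d = -A^2 - A^-2: d^2 = A^4 + 2 + A^-4; d^3 = -A^6 - 3*A^2 - 3*A^-2 - A^-6; d^4 = A^8 + 4*A^4 + 6 + 4*A^-4 + A^-8; d^5 = -A^10 - 5*A^6 - 10*A^2 - 10*A^-2 - 5*A^-6 - A^-10.
  A^8 * (d) = -A^10 - A^6
  A^6 * (4 + 4*d^2) = 4*A^10 + 12*A^6 + 4*A^2
  A^4 * (25*d + 3*d^3) = -3*A^10 - 34*A^6 - 34*A^2 - 3*A^-2
  A^2 * (21 + 34*d^2 + d^4) = A^10 + 38*A^6 + 95*A^2 + 38*A^-2 + A^-6
  A^0 * (48*d + 22*d^3) = -22*A^6 - 114*A^2 - 114*A^-2 - 22*A^-6
  A^-2 * (49*d^2 + 7*d^4) = 7*A^6 + 77*A^2 + 140*A^-2 + 77*A^-6 + 7*A^-10
  A^-4 * (27*d^3 + d^5) = -A^6 - 32*A^2 - 91*A^-2 - 91*A^-6 - 32*A^-10 - A^-14
  A^-6 * (8*d^4) = 8*A^2 + 32*A^-2 + 48*A^-6 + 32*A^-10 + 8*A^-14
  A^-8 * (d^5) = -A^2 - 5*A^-2 - 10*A^-6 - 10*A^-10 - 5*A^-14 - A^-18
Summing the groups: <K> = A^10 - A^6 + 3*A^2 - 3*A^-2 + 3*A^-6 - 3*A^-10 + 2*A^-14 - A^-18
Normalise by the writhe: (-A^3)^(-w) = (-A^3)^(-6) = A^-18, so f(A) = A^-18 * <K> = A^-8 - A^-12 + 3*A^-16 - 3*A^-20 + 3*A^-24 - 3*A^-28 + 2*A^-32 - A^-36.
Substitute A = t^(-1/4), i.e. A^e → t^(-e/4): V(t) = -t^9 + 2*t^8 - 3*t^7 + 3*t^6 - 3*t^5 + 3*t^4 - t^3 + t^2

Answer: -t^9 + 2*t^8 - 3*t^7 + 3*t^6 - 3*t^5 + 3*t^4 - t^3 + t^2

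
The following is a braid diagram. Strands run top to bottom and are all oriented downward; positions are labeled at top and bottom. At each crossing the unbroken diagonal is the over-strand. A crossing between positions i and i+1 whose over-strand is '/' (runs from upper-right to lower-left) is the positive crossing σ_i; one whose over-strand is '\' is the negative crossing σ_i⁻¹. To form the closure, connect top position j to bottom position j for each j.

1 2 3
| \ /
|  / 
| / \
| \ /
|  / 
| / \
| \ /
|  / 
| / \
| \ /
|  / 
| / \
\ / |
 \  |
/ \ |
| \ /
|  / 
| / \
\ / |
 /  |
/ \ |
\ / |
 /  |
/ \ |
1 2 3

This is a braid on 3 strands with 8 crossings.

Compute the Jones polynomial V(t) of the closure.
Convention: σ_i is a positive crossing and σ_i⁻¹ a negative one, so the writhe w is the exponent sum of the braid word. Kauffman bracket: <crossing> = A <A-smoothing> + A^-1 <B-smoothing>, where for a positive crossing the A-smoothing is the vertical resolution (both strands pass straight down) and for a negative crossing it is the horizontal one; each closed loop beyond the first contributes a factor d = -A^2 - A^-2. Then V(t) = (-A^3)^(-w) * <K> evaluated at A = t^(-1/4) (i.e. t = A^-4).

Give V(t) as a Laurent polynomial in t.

-t^9 + t^8 - 2*t^7 + 3*t^6 - 2*t^5 + 2*t^4 - t^3 + t^2

Derivation:
Reading the diagram top to bottom ('/'-over between positions i,i+1 = s_i, '\'-over = s_i^-1): braid word = s2 s2 s2 s2 s1^-1 s2 s1 s1.
Braid: s2 s2 s2 s2 s1^-1 s2 s1 s1 on 3 strands, 8 crossings.
Writhe w = (#positive) - (#negative) = 7 - 1 = 6.
Enumerate smoothing states for the bracket polynomial. There are 2^8 = 256 states.
For each crossing: s=0 is the vertical smoothing, s=1 horizontal. Crossing k contributes A^(sign_k * (1 - 2*s_k)); loop factor d = -A^2 - A^-2.
Tabulate the states by total A-exponent and number of loops L (A-exp: L × count):
  A^8: L=2 ×1
  A^6: L=1 ×5, L=3 ×3
  A^4: L=2 ×27, L=4 ×1
  A^2: L=1 ×18, L=3 ×38
  A^0: L=2 ×41, L=4 ×29
  A^-2: L=3 ×44, L=5 ×12
  A^-4: L=4 ×26, L=6 ×2
  A^-6: L=5 ×8
  A^-8: L=6 ×1
Each group contributes A^e * Σ count * d^(L-1):
Powers of d = -A^2 - A^-2: d^2 = A^4 + 2 + A^-4; d^3 = -A^6 - 3*A^2 - 3*A^-2 - A^-6; d^4 = A^8 + 4*A^4 + 6 + 4*A^-4 + A^-8; d^5 = -A^10 - 5*A^6 - 10*A^2 - 10*A^-2 - 5*A^-6 - A^-10.
  A^8 * (d) = -A^10 - A^6
  A^6 * (5 + 3*d^2) = 3*A^10 + 11*A^6 + 3*A^2
  A^4 * (27*d + d^3) = -A^10 - 30*A^6 - 30*A^2 - A^-2
  A^2 * (18 + 38*d^2) = 38*A^6 + 94*A^2 + 38*A^-2
  A^0 * (41*d + 29*d^3) = -29*A^6 - 128*A^2 - 128*A^-2 - 29*A^-6
  A^-2 * (44*d^2 + 12*d^4) = 12*A^6 + 92*A^2 + 160*A^-2 + 92*A^-6 + 12*A^-10
  A^-4 * (26*d^3 + 2*d^5) = -2*A^6 - 36*A^2 - 98*A^-2 - 98*A^-6 - 36*A^-10 - 2*A^-14
  A^-6 * (8*d^4) = 8*A^2 + 32*A^-2 + 48*A^-6 + 32*A^-10 + 8*A^-14
  A^-8 * (d^5) = -A^2 - 5*A^-2 - 10*A^-6 - 10*A^-10 - 5*A^-14 - A^-18
Summing the groups: <K> = A^10 - A^6 + 2*A^2 - 2*A^-2 + 3*A^-6 - 2*A^-10 + A^-14 - A^-18
Normalise by the writhe: (-A^3)^(-w) = (-A^3)^(-6) = A^-18, so f(A) = A^-18 * <K> = A^-8 - A^-12 + 2*A^-16 - 2*A^-20 + 3*A^-24 - 2*A^-28 + A^-32 - A^-36.
Substitute A = t^(-1/4), i.e. A^e → t^(-e/4): V(t) = -t^9 + t^8 - 2*t^7 + 3*t^6 - 2*t^5 + 2*t^4 - t^3 + t^2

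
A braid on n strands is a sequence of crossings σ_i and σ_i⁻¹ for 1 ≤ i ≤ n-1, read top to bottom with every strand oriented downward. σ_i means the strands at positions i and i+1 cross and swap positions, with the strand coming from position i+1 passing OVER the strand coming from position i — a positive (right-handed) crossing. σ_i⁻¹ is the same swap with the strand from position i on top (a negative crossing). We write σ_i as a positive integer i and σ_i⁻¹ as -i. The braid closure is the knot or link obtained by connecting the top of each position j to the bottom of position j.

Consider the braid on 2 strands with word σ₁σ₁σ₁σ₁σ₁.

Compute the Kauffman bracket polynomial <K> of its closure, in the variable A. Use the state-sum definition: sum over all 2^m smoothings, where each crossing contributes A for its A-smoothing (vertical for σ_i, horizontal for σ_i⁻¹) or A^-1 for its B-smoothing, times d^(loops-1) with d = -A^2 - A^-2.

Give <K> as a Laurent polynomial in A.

Braid: s1 s1 s1 s1 s1 on 2 strands, 5 crossings.
Writhe w = (#positive) - (#negative) = 5 - 0 = 5.
Enumerate smoothing states for the bracket polynomial. There are 2^5 = 32 states.
Smooth each crossing (0=||, 1=⌣⌢); contribution A^(Σ sign_k(1-2s_k)) * d^(L-1).
  state 00000: A-exp=+5, loops=2, term = A^5 * d^1
  state 00001: A-exp=+3, loops=1, term = A^3 * d^0
  state 00010: A-exp=+3, loops=1, term = A^3 * d^0
  state 00011: A-exp=+1, loops=2, term = A^1 * d^1
  state 00100: A-exp=+3, loops=1, term = A^3 * d^0
  state 00101: A-exp=+1, loops=2, term = A^1 * d^1
  state 00110: A-exp=+1, loops=2, term = A^1 * d^1
  state 00111: A-exp=-1, loops=3, term = A^-1 * d^2
  state 01000: A-exp=+3, loops=1, term = A^3 * d^0
  state 01001: A-exp=+1, loops=2, term = A^1 * d^1
  state 01010: A-exp=+1, loops=2, term = A^1 * d^1
  state 01011: A-exp=-1, loops=3, term = A^-1 * d^2
  state 01100: A-exp=+1, loops=2, term = A^1 * d^1
  state 01101: A-exp=-1, loops=3, term = A^-1 * d^2
  state 01110: A-exp=-1, loops=3, term = A^-1 * d^2
  state 01111: A-exp=-3, loops=4, term = A^-3 * d^3
  state 10000: A-exp=+3, loops=1, term = A^3 * d^0
  state 10001: A-exp=+1, loops=2, term = A^1 * d^1
  state 10010: A-exp=+1, loops=2, term = A^1 * d^1
  state 10011: A-exp=-1, loops=3, term = A^-1 * d^2
  state 10100: A-exp=+1, loops=2, term = A^1 * d^1
  state 10101: A-exp=-1, loops=3, term = A^-1 * d^2
  state 10110: A-exp=-1, loops=3, term = A^-1 * d^2
  state 10111: A-exp=-3, loops=4, term = A^-3 * d^3
  state 11000: A-exp=+1, loops=2, term = A^1 * d^1
  state 11001: A-exp=-1, loops=3, term = A^-1 * d^2
  state 11010: A-exp=-1, loops=3, term = A^-1 * d^2
  state 11011: A-exp=-3, loops=4, term = A^-3 * d^3
  state 11100: A-exp=-1, loops=3, term = A^-1 * d^2
  state 11101: A-exp=-3, loops=4, term = A^-3 * d^3
  state 11110: A-exp=-3, loops=4, term = A^-3 * d^3
  state 11111: A-exp=-5, loops=5, term = A^-5 * d^4
Collect the terms by A-exponent (count of states per loop number):
Powers of d = -A^2 - A^-2: d^2 = A^4 + 2 + A^-4; d^3 = -A^6 - 3*A^2 - 3*A^-2 - A^-6; d^4 = A^8 + 4*A^4 + 6 + 4*A^-4 + A^-8.
  A^5 * (d) = -A^7 - A^3
  A^3 * (5) = 5*A^3
  A^1 * (10*d) = -10*A^3 - 10*A^-1
  A^-1 * (10*d^2) = 10*A^3 + 20*A^-1 + 10*A^-5
  A^-3 * (5*d^3) = -5*A^3 - 15*A^-1 - 15*A^-5 - 5*A^-9
  A^-5 * (d^4) = A^3 + 4*A^-1 + 6*A^-5 + 4*A^-9 + A^-13
Summing the groups: <K> = -A^7 - A^-1 + A^-5 - A^-9 + A^-13

Answer: -A^7 - A^-1 + A^-5 - A^-9 + A^-13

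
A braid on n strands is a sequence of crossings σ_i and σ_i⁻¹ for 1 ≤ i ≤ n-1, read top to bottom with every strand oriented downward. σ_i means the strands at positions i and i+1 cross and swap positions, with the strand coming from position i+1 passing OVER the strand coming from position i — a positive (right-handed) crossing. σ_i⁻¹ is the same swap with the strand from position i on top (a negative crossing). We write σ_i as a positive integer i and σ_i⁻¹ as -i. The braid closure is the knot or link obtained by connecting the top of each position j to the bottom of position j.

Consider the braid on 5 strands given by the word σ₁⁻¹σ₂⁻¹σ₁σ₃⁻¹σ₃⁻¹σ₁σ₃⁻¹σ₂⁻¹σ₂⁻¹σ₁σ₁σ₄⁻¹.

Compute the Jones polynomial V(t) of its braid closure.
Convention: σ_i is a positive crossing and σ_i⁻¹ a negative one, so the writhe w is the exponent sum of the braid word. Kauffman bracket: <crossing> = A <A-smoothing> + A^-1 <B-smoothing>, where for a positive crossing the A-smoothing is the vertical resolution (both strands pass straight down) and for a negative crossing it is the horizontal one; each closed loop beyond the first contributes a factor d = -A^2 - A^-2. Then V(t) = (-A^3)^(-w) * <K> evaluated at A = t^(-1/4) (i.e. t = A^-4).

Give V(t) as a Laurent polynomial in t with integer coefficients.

-t^2 + 2*t - 3 + 6*t^-1 - 6*t^-2 + 7*t^-3 - 6*t^-4 + 4*t^-5 - 3*t^-6 + t^-7

Derivation:
The presented braid s1^-1 s2^-1 s1 s3^-1 s3^-1 s1 s3^-1 s2^-1 s2^-1 s1 s1 s4^-1 on 5 strands reduces by inverse Markov moves (closure unchanged at each step):
  Destabilize: the word has the form β·s4^-1 where s4^-1 occurs only as the final letter (β ∈ B_4); drop it and the last strand → 4 strands.
  Deconjugate: the word is γ·β·γ⁻¹ with γ = s1^-1 (prefix) and γ⁻¹ = s1 (suffix); strip both.
Reduced to β = s2^-1 s1 s3^-1 s3^-1 s1 s3^-1 s2^-1 s2^-1 s1 on 4 strands, 9 crossings.
Compute on β:
Braid: s2^-1 s1 s3^-1 s3^-1 s1 s3^-1 s2^-1 s2^-1 s1 on 4 strands, 9 crossings.
Writhe w = (#positive) - (#negative) = 3 - 6 = -3.
Enumerate smoothing states for the bracket polynomial. There are 2^9 = 512 states.
Smooth each crossing (0=||, 1=⌣⌢); contribution A^(Σ sign_k(1-2s_k)) * d^(L-1).
Tabulate the states by total A-exponent and number of loops L (A-exp: L × count):
  A^9: L=6 ×1
  A^7: L=5 ×9
  A^5: L=4 ×35, L=6 ×1
  A^3: L=3 ×73, L=5 ×11
  A^1: L=2 ×81, L=4 ×44, L=6 ×1
  A^-1: L=1 ×39, L=3 ×77, L=5 ×10
  A^-3: L=2 ×55, L=4 ×28, L=6 ×1
  A^-5: L=3 ×32, L=5 ×4
  A^-7: L=4 ×9
  A^-9: L=5 ×1
Each group contributes A^e * Σ count * d^(L-1):
Powers of d = -A^2 - A^-2: d^2 = A^4 + 2 + A^-4; d^3 = -A^6 - 3*A^2 - 3*A^-2 - A^-6; d^4 = A^8 + 4*A^4 + 6 + 4*A^-4 + A^-8; d^5 = -A^10 - 5*A^6 - 10*A^2 - 10*A^-2 - 5*A^-6 - A^-10.
  A^9 * (d^5) = -A^19 - 5*A^15 - 10*A^11 - 10*A^7 - 5*A^3 - A^-1
  A^7 * (9*d^4) = 9*A^15 + 36*A^11 + 54*A^7 + 36*A^3 + 9*A^-1
  A^5 * (35*d^3 + d^5) = -A^15 - 40*A^11 - 115*A^7 - 115*A^3 - 40*A^-1 - A^-5
  A^3 * (73*d^2 + 11*d^4) = 11*A^11 + 117*A^7 + 212*A^3 + 117*A^-1 + 11*A^-5
  A^1 * (81*d + 44*d^3 + d^5) = -A^11 - 49*A^7 - 223*A^3 - 223*A^-1 - 49*A^-5 - A^-9
  A^-1 * (39 + 77*d^2 + 10*d^4) = 10*A^7 + 117*A^3 + 253*A^-1 + 117*A^-5 + 10*A^-9
  A^-3 * (55*d + 28*d^3 + d^5) = -A^7 - 33*A^3 - 149*A^-1 - 149*A^-5 - 33*A^-9 - A^-13
  A^-5 * (32*d^2 + 4*d^4) = 4*A^3 + 48*A^-1 + 88*A^-5 + 48*A^-9 + 4*A^-13
  A^-7 * (9*d^3) = -9*A^-1 - 27*A^-5 - 27*A^-9 - 9*A^-13
  A^-9 * (d^4) = A^-1 + 4*A^-5 + 6*A^-9 + 4*A^-13 + A^-17
Summing the groups: <K> = -A^19 + 3*A^15 - 4*A^11 + 6*A^7 - 7*A^3 + 6*A^-1 - 6*A^-5 + 3*A^-9 - 2*A^-13 + A^-17
Normalise by the writhe: (-A^3)^(-w) = (-A^3)^(3) = -A^9, so f(A) = -A^9 * <K> = A^28 - 3*A^24 + 4*A^20 - 6*A^16 + 7*A^12 - 6*A^8 + 6*A^4 - 3 + 2*A^-4 - A^-8.
Substitute A = t^(-1/4), i.e. A^e → t^(-e/4): V(t) = -t^2 + 2*t - 3 + 6*t^-1 - 6*t^-2 + 7*t^-3 - 6*t^-4 + 4*t^-5 - 3*t^-6 + t^-7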